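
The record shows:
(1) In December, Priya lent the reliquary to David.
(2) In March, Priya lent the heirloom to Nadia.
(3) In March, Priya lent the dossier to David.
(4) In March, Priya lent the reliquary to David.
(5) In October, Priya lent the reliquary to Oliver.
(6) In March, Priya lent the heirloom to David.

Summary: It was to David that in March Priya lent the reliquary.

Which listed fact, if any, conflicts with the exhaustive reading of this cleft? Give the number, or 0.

0

The cleft puts "David" in focus and presupposes the open proposition with same agent, thing, setting (Priya / the reliquary / in March).
The exhaustive reading says no other recipient fits that background.
Every other fact differs from the presupposition on some backgrounded slot, so none challenges the exhaustivity.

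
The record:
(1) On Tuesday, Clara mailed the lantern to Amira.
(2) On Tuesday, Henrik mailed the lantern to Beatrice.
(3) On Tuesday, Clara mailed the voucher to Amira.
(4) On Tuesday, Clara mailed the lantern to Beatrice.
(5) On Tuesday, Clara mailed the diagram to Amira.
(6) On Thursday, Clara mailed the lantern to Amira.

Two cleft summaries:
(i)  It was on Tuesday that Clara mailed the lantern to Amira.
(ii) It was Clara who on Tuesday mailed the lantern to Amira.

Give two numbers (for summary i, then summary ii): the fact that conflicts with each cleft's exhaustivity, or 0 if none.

Summary (i) focuses "on Tuesday" (the setting); background same agent, thing, recipient (Clara / the lantern / Amira). Fact (6) matches that background with setting = on Thursday — refutes (i).
Summary (ii) focuses "Clara" (the agent); background same thing, recipient, setting (the lantern / Amira / on Tuesday). No fact matches that background with a different agent, so 0.

6, 0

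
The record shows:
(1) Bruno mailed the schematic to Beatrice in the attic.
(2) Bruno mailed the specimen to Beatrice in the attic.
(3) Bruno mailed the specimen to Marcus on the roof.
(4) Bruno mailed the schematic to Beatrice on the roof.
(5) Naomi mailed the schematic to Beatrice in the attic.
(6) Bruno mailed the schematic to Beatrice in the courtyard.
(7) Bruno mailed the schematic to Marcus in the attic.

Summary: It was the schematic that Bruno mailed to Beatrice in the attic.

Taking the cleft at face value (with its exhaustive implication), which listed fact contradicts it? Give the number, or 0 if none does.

Focus of the cleft: "the schematic" (the thing). Presupposed background: same agent, recipient, setting (Bruno / Beatrice / in the attic).
Exhaustivity: the schematic is the only thing satisfying that background.
Fact (2) shares the background but with thing = the specimen; exhaustivity is violated.

2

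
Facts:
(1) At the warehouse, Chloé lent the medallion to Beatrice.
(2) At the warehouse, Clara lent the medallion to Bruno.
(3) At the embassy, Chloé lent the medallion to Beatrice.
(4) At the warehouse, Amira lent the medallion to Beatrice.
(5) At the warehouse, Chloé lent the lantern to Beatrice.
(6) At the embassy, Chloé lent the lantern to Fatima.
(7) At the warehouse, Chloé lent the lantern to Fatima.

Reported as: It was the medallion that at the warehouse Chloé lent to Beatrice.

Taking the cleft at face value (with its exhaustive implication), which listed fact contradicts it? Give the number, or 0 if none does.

5

The cleft puts "the medallion" in focus and presupposes the open proposition with agent = Chloé, recipient = Beatrice, setting = at the warehouse.
Exhaustivity: the medallion is the only thing satisfying that background.
Fact (5) shares the background but with thing = the lantern; exhaustivity is violated.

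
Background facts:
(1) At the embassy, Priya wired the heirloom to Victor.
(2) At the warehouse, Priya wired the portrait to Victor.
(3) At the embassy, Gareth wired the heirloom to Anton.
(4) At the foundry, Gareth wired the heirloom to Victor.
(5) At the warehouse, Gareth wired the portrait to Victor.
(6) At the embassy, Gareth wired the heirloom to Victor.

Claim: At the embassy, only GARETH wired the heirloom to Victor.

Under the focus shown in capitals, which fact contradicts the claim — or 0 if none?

1

Focus (in capitals) is "Gareth" — the agent. "Only" excludes alternative agents while holding fixed thing = the heirloom, recipient = Victor, setting = at the embassy.
Fact (1) shares the background but differs in agent (Priya) — a counterexample.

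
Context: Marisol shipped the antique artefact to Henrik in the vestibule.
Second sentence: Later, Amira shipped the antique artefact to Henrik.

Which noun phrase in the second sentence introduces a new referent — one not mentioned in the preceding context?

"the antique artefact" and "Henrik" in the second sentence are given — already mentioned in the context.
"Amira" has no antecedent in the context; it is discourse-new.

Amira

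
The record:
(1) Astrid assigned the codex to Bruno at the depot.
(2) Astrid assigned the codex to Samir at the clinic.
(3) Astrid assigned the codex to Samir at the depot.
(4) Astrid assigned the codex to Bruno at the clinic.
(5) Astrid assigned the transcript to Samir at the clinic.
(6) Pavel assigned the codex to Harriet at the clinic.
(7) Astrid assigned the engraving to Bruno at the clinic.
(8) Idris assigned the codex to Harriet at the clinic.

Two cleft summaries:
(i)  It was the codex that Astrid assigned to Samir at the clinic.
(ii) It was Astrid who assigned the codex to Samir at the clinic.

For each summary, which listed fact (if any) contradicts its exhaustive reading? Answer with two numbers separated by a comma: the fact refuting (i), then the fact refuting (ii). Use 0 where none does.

Summary (i) focuses "the codex" (the thing); background Astrid as agent and Samir as recipient and at the clinic as setting. Fact (5) matches that background with thing = the transcript — refutes (i).
Summary (ii) focuses "Astrid" (the agent); background the codex as thing and Samir as recipient and at the clinic as setting. No fact matches that background with a different agent, so 0.

5, 0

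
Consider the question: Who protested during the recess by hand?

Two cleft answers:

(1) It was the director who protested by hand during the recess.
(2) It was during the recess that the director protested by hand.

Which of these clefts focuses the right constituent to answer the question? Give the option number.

1

The question word "who" targets the subject (agent).
Option (1) clefts "the director" — that matches what the question asks about.
Option (2) clefts "during the recess" — the time, not what was asked.
So the congruent reply is (1).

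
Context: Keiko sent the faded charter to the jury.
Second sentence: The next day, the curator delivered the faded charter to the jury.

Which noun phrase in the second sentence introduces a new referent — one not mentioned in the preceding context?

"the faded charter" and "the jury" in the second sentence are given — already mentioned in the context.
"the curator" has no antecedent in the context; it is discourse-new.

the curator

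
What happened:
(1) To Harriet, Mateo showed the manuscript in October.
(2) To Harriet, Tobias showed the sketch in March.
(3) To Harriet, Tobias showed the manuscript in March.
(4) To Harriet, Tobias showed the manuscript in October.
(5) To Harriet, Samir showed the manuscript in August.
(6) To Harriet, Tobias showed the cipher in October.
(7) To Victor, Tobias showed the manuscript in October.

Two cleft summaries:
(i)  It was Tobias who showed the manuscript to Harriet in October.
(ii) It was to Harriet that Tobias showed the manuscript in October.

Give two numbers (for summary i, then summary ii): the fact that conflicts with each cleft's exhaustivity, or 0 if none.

1, 7

Summary (i) focuses "Tobias" (the agent); background the manuscript as thing and Harriet as recipient and in October as setting. Fact (1) matches that background with agent = Mateo — refutes (i).
Summary (ii) focuses "Harriet" (the recipient); background Tobias as agent and the manuscript as thing and in October as setting. Fact (7) matches that background with recipient = Victor — refutes (ii).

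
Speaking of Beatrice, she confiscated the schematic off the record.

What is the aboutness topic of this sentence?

Beatrice

The construction explicitly marks "Beatrice" as what the sentence is about — the topic.
The remainder of the clause is the comment (what is said about the topic).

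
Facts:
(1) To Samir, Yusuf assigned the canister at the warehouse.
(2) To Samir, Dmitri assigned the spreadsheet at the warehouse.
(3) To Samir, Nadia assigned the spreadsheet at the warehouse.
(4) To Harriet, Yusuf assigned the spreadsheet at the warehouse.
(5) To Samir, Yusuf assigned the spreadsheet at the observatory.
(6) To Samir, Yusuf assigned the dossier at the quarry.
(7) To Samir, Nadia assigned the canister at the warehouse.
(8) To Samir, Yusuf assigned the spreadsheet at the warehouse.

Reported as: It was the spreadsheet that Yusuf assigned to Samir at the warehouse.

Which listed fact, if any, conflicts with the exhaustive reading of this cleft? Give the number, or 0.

The cleft puts "the spreadsheet" in focus and presupposes the open proposition with agent = Yusuf, recipient = Samir, setting = at the warehouse.
Exhaustivity: the spreadsheet is the only thing satisfying that background.
Fact (1) shares the background but with thing = the canister; exhaustivity is violated.

1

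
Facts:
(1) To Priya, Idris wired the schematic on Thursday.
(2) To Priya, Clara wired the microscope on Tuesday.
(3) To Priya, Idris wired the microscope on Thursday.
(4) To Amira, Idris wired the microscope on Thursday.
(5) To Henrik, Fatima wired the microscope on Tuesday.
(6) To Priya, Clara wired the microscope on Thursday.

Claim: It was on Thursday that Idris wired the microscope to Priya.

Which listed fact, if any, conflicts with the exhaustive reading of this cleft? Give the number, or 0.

0

Focus of the cleft: "on Thursday" (the setting). Presupposed background: agent = Idris, thing = the microscope, recipient = Priya.
The exhaustive reading says no other setting fits that background.
No listed fact matches the background with a different setting. Exhaustivity holds.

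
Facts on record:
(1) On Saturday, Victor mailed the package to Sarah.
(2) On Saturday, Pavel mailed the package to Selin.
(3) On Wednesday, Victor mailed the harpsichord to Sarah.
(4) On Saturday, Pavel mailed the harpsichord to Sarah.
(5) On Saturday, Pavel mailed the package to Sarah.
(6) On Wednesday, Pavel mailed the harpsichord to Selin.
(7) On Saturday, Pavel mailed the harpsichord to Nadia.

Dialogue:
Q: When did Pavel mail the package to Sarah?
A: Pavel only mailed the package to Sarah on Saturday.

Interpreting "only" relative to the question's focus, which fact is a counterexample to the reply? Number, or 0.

0

Answering "When did ...?" puts focus on the setting — here, "on Saturday".
So "only" ranges over settings; the rest (Pavel as agent and the package as thing and Sarah as recipient) is presupposed.
No listed fact shares that background with another setting. Nothing contradicts the reply.
(Fact (4) would refute a reading with focus on the thing — but that is not what the question asks.)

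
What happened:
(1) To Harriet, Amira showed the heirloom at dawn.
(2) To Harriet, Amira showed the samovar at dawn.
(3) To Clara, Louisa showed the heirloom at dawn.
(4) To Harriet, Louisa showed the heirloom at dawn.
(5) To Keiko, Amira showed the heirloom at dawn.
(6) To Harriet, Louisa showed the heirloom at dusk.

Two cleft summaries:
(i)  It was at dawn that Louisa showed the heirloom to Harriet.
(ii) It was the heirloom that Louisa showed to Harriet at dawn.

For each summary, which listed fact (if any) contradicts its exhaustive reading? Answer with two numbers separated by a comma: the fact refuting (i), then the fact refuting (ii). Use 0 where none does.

(i): focus "at dawn". Looking for agent = Louisa, thing = the heirloom, recipient = Harriet with some other setting — fact (6) has at dusk there. Refuted.
(ii): focus "the heirloom". No fact shares agent = Louisa, recipient = Harriet, setting = at dawn with a different thing. 0.

6, 0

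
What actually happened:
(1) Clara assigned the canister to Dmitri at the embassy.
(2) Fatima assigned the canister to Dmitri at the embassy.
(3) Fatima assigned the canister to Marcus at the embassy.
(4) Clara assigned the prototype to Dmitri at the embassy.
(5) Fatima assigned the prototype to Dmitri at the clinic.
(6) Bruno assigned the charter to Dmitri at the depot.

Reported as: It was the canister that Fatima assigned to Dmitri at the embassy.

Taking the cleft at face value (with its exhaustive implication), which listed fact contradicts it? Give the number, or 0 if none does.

The cleft puts "the canister" in focus and presupposes the open proposition with agent = Fatima, recipient = Dmitri, setting = at the embassy.
The exhaustive reading says no other thing fits that background.
No listed fact matches the background with a different thing. Exhaustivity holds.

0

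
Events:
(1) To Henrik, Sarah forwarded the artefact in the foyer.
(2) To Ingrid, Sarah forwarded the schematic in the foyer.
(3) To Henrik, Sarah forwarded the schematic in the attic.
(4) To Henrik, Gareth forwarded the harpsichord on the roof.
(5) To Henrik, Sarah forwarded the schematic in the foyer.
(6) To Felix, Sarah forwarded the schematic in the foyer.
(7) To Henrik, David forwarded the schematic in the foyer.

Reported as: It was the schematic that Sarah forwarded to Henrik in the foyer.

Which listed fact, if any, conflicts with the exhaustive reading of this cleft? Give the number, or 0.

The cleft puts "the schematic" in focus and presupposes the open proposition with same agent, recipient, setting (Sarah / Henrik / in the foyer).
Exhaustivity: the schematic is the only thing satisfying that background.
But fact (1) also has same agent, recipient, setting (Sarah / Henrik / in the foyer), with thing = the artefact — so the exhaustive reading fails.

1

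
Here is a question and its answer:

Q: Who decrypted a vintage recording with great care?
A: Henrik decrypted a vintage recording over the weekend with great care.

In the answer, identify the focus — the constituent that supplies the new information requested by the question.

Henrik

The wh-word "who" asks about the subject (agent).
In the answer, "a vintage recording" and "with great care" are given — repeated from the question.
"over the weekend" is also new, but it specifies the time, which is not what the question asks about — so it is not the focus.
The constituent filling the subject (agent) gap is "Henrik"; that is the focus.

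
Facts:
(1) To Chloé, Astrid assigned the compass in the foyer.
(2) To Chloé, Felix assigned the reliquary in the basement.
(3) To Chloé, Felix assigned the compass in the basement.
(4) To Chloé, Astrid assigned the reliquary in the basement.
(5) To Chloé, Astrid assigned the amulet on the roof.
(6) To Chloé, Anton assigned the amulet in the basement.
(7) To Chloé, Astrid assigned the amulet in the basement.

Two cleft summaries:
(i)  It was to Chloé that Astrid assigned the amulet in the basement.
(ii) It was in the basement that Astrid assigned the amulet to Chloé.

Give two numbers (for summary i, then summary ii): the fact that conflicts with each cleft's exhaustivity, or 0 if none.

Summary (i) focuses "Chloé" (the recipient); background Astrid as agent and the amulet as thing and in the basement as setting. No fact matches that background with a different recipient, so 0.
Summary (ii) focuses "in the basement" (the setting); background Astrid as agent and the amulet as thing and Chloé as recipient. Fact (5) matches that background with setting = on the roof — refutes (ii).

0, 5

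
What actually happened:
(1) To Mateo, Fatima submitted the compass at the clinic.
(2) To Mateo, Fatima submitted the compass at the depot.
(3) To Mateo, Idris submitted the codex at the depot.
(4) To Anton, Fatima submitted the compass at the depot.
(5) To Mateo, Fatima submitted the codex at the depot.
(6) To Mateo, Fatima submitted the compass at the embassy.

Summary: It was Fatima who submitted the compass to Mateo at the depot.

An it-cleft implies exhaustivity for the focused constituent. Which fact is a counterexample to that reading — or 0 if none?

Focus of the cleft: "Fatima" (the agent). Presupposed background: the compass as thing and Mateo as recipient and at the depot as setting.
Exhaustivity: Fatima is the only agent satisfying that background.
Every other fact differs from the presupposition on some backgrounded slot, so none challenges the exhaustivity.

0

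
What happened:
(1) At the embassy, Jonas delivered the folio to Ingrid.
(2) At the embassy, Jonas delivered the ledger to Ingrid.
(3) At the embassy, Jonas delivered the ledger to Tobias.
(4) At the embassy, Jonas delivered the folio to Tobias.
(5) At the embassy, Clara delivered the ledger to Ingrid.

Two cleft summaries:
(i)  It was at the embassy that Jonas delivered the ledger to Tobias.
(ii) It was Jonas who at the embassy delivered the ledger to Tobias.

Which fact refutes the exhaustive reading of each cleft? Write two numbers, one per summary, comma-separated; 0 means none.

(i): focus "at the embassy". No fact shares agent = Jonas, thing = the ledger, recipient = Tobias with a different setting. 0.
(ii): focus "Jonas". No fact shares thing = the ledger, recipient = Tobias, setting = at the embassy with a different agent. 0.

0, 0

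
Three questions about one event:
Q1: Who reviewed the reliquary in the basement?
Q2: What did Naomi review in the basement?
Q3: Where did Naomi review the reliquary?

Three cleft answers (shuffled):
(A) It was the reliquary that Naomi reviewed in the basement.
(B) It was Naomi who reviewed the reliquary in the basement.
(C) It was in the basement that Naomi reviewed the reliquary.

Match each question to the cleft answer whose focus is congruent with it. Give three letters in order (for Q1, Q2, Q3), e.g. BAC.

BAC

Q1 asks about the subject (agent); cleft (B) focuses "Naomi", which is the subject (agent) — so Q1 → B.
Q2 asks about the direct object; cleft (A) focuses "the reliquary", which is the direct object — so Q2 → A.
Q3 asks about the location; cleft (C) focuses "in the basement", which is the location — so Q3 → C.
Mapping: Q1→B, Q2→A, Q3→C.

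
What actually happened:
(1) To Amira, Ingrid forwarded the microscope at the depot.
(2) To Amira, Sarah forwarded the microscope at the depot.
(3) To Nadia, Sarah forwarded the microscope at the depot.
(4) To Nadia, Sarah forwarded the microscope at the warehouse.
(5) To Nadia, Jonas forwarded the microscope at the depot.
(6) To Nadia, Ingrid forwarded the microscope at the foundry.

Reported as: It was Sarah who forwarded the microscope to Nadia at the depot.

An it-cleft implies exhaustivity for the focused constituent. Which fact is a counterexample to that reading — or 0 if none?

Focus of the cleft: "Sarah" (the agent). Presupposed background: same thing, recipient, setting (the microscope / Nadia / at the depot).
The exhaustive reading says no other agent fits that background.
Fact (5) shares the background but with agent = Jonas; exhaustivity is violated.

5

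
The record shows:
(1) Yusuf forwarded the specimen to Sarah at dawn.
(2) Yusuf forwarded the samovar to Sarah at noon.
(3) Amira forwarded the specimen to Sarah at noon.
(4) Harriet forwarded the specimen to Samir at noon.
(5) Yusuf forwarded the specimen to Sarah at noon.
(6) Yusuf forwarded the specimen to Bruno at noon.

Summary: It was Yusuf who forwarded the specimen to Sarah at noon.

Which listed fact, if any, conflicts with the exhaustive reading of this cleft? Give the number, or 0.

The cleft puts "Yusuf" in focus and presupposes the open proposition with thing = the specimen, recipient = Sarah, setting = at noon.
Exhaustivity: Yusuf is the only agent satisfying that background.
Fact (3) shares the background but with agent = Amira; exhaustivity is violated.

3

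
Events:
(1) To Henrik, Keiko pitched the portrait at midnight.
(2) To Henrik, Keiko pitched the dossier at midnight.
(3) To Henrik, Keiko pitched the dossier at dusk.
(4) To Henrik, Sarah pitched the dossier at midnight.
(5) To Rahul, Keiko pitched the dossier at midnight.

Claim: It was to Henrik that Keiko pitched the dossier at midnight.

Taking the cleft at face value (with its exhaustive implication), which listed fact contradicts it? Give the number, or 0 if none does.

Focus of the cleft: "Henrik" (the recipient). Presupposed background: Keiko as agent and the dossier as thing and at midnight as setting.
The exhaustive reading says no other recipient fits that background.
Fact (5) shares the background but with recipient = Rahul; exhaustivity is violated.

5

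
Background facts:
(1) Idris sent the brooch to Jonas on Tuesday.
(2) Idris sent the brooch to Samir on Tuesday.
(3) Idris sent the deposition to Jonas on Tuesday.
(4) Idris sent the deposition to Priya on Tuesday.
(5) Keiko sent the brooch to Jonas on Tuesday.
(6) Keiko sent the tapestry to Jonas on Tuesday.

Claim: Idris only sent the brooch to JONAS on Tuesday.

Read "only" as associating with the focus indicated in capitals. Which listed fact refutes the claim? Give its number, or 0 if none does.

2

Focus (in capitals) is "Jonas" — the recipient. "Only" excludes alternative recipients while holding fixed Idris as agent and the brooch as thing and on Tuesday as setting.
Fact (2) shares the background but differs in recipient (Samir) — a counterexample.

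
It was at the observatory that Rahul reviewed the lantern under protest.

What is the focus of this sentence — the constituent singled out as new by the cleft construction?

at the observatory

In an it-cleft "It was X that/who ...", the clefted constituent X is the focus; the that/who-clause expresses the presupposed open proposition.
Here the focus is "at the observatory". The backgrounded (presupposed) material includes "Rahul", "the lantern" and "under protest".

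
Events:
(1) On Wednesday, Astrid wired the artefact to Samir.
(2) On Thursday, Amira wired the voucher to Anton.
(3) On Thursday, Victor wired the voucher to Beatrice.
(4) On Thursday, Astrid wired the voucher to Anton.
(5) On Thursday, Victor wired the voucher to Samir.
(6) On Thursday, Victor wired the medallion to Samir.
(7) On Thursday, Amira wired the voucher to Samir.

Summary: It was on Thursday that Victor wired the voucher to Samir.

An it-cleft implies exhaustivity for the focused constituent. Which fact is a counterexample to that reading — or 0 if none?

Focus of the cleft: "on Thursday" (the setting). Presupposed background: Victor as agent and the voucher as thing and Samir as recipient.
The exhaustive reading says no other setting fits that background.
No listed fact matches the background with a different setting. Exhaustivity holds.

0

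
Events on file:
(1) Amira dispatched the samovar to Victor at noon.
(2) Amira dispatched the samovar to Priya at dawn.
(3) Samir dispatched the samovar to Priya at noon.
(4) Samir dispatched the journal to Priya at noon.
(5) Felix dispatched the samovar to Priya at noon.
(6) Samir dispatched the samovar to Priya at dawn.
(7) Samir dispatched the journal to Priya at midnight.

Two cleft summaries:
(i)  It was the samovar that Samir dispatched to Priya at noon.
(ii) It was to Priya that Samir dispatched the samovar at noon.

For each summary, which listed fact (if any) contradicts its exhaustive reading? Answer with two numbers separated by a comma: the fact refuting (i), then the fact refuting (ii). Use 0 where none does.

4, 0

Summary (i) focuses "the samovar" (the thing); background Samir as agent and Priya as recipient and at noon as setting. Fact (4) matches that background with thing = the journal — refutes (i).
Summary (ii) focuses "Priya" (the recipient); background Samir as agent and the samovar as thing and at noon as setting. No fact matches that background with a different recipient, so 0.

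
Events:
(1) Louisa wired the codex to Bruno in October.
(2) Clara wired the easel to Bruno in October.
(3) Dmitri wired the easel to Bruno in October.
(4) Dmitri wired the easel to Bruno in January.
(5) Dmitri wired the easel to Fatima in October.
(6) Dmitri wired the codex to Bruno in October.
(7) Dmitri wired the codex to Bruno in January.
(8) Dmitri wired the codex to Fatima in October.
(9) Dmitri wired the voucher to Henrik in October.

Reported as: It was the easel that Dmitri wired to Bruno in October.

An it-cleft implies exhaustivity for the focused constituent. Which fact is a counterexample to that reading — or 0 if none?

The cleft puts "the easel" in focus and presupposes the open proposition with agent = Dmitri, recipient = Bruno, setting = in October.
Exhaustivity: the easel is the only thing satisfying that background.
But fact (6) also has agent = Dmitri, recipient = Bruno, setting = in October, with thing = the codex — so the exhaustive reading fails.

6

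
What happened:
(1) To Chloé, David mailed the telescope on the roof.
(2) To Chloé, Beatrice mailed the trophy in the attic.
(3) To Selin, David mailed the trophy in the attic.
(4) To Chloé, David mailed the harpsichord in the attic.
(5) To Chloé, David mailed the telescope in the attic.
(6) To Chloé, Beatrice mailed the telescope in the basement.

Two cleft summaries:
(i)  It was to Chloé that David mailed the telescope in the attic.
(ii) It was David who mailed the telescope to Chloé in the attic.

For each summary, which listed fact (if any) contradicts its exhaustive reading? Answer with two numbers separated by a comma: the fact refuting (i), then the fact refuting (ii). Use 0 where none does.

(i): focus "Chloé". No fact shares David as agent and the telescope as thing and in the attic as setting with a different recipient. 0.
(ii): focus "David". No fact shares the telescope as thing and Chloé as recipient and in the attic as setting with a different agent. 0.

0, 0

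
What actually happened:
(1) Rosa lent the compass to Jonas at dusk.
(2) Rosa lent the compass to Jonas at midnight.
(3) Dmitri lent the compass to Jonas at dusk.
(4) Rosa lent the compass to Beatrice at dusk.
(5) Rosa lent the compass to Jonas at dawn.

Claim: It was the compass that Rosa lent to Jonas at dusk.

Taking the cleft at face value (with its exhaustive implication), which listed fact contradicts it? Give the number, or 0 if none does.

0

Focus of the cleft: "the compass" (the thing). Presupposed background: agent = Rosa, recipient = Jonas, setting = at dusk.
Exhaustivity: the compass is the only thing satisfying that background.
No listed fact matches the background with a different thing. Exhaustivity holds.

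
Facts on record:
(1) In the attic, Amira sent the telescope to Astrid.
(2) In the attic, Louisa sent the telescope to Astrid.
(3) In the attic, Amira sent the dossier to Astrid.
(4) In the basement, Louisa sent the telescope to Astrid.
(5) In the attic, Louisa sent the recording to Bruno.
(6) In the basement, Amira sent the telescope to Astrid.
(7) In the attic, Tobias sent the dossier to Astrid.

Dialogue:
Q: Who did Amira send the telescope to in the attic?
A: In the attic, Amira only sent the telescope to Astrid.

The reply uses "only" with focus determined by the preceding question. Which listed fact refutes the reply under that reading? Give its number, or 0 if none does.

Answering "Who did ... to ...?" puts focus on the recipient — here, "Astrid".
"Only" then excludes alternative recipients while the background — same agent, thing, setting (Amira / the telescope / in the attic) — is held fixed.
No listed fact shares that background with another recipient. Nothing contradicts the reply.
(Fact (6) would refute a reading with focus on the setting — but that is not what the question asks.)

0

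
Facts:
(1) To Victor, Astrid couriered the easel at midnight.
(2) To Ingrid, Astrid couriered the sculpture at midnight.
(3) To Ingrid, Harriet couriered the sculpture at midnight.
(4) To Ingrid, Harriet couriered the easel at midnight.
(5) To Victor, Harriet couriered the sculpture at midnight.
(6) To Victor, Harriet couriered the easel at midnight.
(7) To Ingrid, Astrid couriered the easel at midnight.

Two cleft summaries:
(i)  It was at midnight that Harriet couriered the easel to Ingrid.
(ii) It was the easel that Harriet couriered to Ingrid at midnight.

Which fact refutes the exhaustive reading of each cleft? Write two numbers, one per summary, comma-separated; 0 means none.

0, 3

Summary (i) focuses "at midnight" (the setting); background Harriet as agent and the easel as thing and Ingrid as recipient. No fact matches that background with a different setting, so 0.
Summary (ii) focuses "the easel" (the thing); background Harriet as agent and Ingrid as recipient and at midnight as setting. Fact (3) matches that background with thing = the sculpture — refutes (ii).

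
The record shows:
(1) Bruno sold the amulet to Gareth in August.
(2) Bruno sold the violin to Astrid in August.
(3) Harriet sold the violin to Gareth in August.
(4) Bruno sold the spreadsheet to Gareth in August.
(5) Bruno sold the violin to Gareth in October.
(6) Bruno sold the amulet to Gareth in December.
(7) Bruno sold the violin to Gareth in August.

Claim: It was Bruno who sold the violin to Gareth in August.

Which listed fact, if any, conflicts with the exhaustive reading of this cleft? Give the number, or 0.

3

Focus of the cleft: "Bruno" (the agent). Presupposed background: the violin as thing and Gareth as recipient and in August as setting.
The exhaustive reading says no other agent fits that background.
Fact (3) shares the background but with agent = Harriet; exhaustivity is violated.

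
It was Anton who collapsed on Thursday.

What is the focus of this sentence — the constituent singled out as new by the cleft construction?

In an it-cleft "It was X that/who ...", the clefted constituent X is the focus; the that/who-clause expresses the presupposed open proposition.
Here the focus is "Anton". The backgrounded (presupposed) material includes "on Thursday".

Anton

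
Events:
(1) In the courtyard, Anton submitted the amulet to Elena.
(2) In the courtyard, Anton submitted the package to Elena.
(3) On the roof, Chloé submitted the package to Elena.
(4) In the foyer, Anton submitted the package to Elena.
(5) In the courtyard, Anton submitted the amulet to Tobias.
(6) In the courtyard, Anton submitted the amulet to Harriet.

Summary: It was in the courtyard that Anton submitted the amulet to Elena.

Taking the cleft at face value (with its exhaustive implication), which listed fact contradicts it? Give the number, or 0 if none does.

The cleft puts "in the courtyard" in focus and presupposes the open proposition with agent = Anton, thing = the amulet, recipient = Elena.
The exhaustive reading says no other setting fits that background.
No listed fact matches the background with a different setting. Exhaustivity holds.

0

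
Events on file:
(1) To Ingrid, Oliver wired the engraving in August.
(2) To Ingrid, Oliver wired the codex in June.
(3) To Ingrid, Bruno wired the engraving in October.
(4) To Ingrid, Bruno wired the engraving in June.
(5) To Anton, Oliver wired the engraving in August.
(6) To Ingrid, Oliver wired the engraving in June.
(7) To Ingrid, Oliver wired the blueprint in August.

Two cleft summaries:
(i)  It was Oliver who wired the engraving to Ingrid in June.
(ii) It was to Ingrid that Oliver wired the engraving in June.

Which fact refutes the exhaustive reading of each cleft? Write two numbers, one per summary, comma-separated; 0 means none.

Summary (i) focuses "Oliver" (the agent); background thing = the engraving, recipient = Ingrid, setting = in June. Fact (4) matches that background with agent = Bruno — refutes (i).
Summary (ii) focuses "Ingrid" (the recipient); background agent = Oliver, thing = the engraving, setting = in June. No fact matches that background with a different recipient, so 0.

4, 0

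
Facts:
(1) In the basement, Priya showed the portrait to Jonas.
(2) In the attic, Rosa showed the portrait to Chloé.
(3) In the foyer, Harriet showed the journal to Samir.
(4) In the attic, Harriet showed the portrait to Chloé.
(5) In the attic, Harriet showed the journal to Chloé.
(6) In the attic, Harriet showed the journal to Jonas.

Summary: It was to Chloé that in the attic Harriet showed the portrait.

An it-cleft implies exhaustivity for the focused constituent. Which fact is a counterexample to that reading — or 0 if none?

Focus of the cleft: "Chloé" (the recipient). Presupposed background: same agent, thing, setting (Harriet / the portrait / in the attic).
Exhaustivity: Chloé is the only recipient satisfying that background.
Every other fact differs from the presupposition on some backgrounded slot, so none challenges the exhaustivity.

0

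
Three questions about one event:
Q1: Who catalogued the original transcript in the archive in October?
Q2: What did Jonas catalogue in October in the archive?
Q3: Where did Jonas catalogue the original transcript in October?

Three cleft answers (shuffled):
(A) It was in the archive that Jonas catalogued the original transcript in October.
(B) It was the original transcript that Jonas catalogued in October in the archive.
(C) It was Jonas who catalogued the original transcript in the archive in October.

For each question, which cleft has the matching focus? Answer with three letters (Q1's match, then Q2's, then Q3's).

CBA

Q1 asks about the subject (agent); cleft (C) focuses "Jonas", which is the subject (agent) — so Q1 → C.
Q2 asks about the direct object; cleft (B) focuses "the original transcript", which is the direct object — so Q2 → B.
Q3 asks about the location; cleft (A) focuses "in the archive", which is the location — so Q3 → A.
Mapping: Q1→C, Q2→B, Q3→A.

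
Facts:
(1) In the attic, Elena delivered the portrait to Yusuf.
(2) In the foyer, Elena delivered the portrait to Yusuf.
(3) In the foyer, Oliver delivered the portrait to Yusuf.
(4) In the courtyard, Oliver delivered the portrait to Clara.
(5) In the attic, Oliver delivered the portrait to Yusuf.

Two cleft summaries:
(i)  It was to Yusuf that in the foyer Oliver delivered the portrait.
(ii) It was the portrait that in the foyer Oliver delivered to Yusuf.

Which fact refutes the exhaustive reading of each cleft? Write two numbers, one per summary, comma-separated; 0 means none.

Summary (i) focuses "Yusuf" (the recipient); background Oliver as agent and the portrait as thing and in the foyer as setting. No fact matches that background with a different recipient, so 0.
Summary (ii) focuses "the portrait" (the thing); background Oliver as agent and Yusuf as recipient and in the foyer as setting. No fact matches that background with a different thing, so 0.

0, 0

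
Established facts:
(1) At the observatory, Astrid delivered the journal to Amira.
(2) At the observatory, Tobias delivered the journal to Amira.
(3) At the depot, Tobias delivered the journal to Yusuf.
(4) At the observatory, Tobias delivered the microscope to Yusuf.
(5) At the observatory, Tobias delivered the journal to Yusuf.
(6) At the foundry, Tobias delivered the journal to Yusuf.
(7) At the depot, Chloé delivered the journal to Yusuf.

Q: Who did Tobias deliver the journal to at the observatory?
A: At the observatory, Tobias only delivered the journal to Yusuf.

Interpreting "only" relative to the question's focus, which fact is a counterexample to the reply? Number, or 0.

2

The question "Who did ... to ...?" targets the recipient, so in the reply the focus falls on "Yusuf".
So "only" ranges over recipients; the rest (Tobias as agent and the journal as thing and at the observatory as setting) is presupposed.
Fact (2) keeps Tobias as agent and the journal as thing and at the observatory as setting but has recipient = Amira; that refutes the reply.
(Fact (3) would refute a reading with focus on the setting — but that is not what the question asks.)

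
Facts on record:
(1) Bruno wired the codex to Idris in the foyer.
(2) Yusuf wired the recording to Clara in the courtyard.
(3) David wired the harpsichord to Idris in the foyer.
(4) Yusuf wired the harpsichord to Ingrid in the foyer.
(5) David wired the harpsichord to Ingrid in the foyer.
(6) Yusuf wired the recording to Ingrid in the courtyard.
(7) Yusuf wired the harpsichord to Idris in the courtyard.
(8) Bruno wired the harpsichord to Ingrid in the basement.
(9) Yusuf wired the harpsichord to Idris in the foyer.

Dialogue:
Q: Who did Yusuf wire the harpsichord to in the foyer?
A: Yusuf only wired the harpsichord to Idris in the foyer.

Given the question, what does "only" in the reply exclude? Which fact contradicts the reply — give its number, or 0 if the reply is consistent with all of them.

Answering "Who did ... to ...?" puts focus on the recipient — here, "Idris".
"Only" then excludes alternative recipients while the background — Yusuf as agent and the harpsichord as thing and in the foyer as setting — is held fixed.
Fact (4) keeps Yusuf as agent and the harpsichord as thing and in the foyer as setting but has recipient = Ingrid; that refutes the reply.
(Fact (7) would refute a reading with focus on the setting — but that is not what the question asks.)

4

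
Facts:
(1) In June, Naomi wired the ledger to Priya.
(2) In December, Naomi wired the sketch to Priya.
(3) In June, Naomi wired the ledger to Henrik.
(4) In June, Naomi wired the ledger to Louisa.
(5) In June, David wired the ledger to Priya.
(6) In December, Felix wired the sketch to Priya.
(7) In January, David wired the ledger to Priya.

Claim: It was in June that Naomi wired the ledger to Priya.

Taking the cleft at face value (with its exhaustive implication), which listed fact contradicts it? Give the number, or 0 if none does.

0

Focus of the cleft: "in June" (the setting). Presupposed background: same agent, thing, recipient (Naomi / the ledger / Priya).
The exhaustive reading says no other setting fits that background.
Every other fact differs from the presupposition on some backgrounded slot, so none challenges the exhaustivity.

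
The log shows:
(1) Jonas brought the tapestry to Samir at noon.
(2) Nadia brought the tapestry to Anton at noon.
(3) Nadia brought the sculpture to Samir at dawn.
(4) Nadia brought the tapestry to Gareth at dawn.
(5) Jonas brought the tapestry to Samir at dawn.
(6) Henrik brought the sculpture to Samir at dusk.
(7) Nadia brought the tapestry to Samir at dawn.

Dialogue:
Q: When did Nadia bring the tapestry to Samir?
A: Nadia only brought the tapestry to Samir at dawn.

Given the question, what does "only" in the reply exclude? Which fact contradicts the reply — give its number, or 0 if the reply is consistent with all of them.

The question "When did ...?" targets the setting, so in the reply the focus falls on "at dawn".
So "only" ranges over settings; the rest (same agent, thing, recipient (Nadia / the tapestry / Samir)) is presupposed.
No fact keeps same agent, thing, recipient (Nadia / the tapestry / Samir) while changing the setting; every other fact differs on something backgrounded. The reply stands.
(Fact (3) would refute a reading with focus on the thing — but that is not what the question asks.)

0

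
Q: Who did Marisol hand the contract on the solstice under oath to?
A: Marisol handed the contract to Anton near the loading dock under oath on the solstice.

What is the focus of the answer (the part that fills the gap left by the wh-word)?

to Anton

The wh-word "who" asks about the recipient.
In the answer, "Marisol", "the contract", "on the solstice" and "under oath" are given — repeated from the question.
"near the loading dock" is also new, but it specifies the location, which is not what the question asks about — so it is not the focus.
The constituent filling the recipient gap is "to Anton"; that is the focus.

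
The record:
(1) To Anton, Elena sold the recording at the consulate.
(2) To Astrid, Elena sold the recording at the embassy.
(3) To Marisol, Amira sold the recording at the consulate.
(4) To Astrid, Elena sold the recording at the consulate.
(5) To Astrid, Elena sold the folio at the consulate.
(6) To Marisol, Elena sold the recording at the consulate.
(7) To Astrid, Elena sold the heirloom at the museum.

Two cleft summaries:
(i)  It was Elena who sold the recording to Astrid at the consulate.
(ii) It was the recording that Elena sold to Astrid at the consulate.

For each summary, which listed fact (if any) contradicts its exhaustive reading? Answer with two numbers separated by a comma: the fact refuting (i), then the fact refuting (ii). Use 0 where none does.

0, 5

(i): focus "Elena". No fact shares thing = the recording, recipient = Astrid, setting = at the consulate with a different agent. 0.
(ii): focus "the recording". Looking for agent = Elena, recipient = Astrid, setting = at the consulate with some other thing — fact (5) has the folio there. Refuted.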